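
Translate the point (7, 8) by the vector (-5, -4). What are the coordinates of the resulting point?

Translation by (-5, -4) (homogeneous matrix [[1, 0, -5], [0, 1, -4], [0, 0, 1]]):
x' = 7 + -5 = 2
y' = 8 + -4 = 4
Result: (2, 4)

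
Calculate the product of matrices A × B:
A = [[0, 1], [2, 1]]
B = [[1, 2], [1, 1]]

Matrix multiplication:
C[0][0] = 0×1 + 1×1 = 1
C[0][1] = 0×2 + 1×1 = 1
C[1][0] = 2×1 + 1×1 = 3
C[1][1] = 2×2 + 1×1 = 5
Result: [[1, 1], [3, 5]]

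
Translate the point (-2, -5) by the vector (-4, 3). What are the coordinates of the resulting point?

Translation by (-4, 3) (homogeneous matrix [[1, 0, -4], [0, 1, 3], [0, 0, 1]]):
x' = -2 + -4 = -6
y' = -5 + 3 = -2
Result: (-6, -2)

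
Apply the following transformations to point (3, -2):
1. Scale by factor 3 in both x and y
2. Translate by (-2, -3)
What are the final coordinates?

Step 1: Scale (3, -2) by 3 → (9, -6)
Step 2: Translate by (-2, -3) → (7, -9)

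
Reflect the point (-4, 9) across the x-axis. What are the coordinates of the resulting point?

Reflection across x-axis: (-4, 9) → (-4, -9)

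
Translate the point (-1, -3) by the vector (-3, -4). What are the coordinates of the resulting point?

Translation by (-3, -4) (homogeneous matrix [[1, 0, -3], [0, 1, -4], [0, 0, 1]]):
x' = -1 + -3 = -4
y' = -3 + -4 = -7
Result: (-4, -7)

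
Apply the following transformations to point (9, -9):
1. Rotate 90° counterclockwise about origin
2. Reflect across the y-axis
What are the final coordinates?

Step 1: Rotate 90° → (9, 9)
Step 2: Reflect across y-axis → (-9, 9)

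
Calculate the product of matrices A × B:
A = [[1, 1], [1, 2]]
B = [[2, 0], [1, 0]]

Matrix multiplication:
C[0][0] = 1×2 + 1×1 = 3
C[0][1] = 1×0 + 1×0 = 0
C[1][0] = 1×2 + 2×1 = 4
C[1][1] = 1×0 + 2×0 = 0
Result: [[3, 0], [4, 0]]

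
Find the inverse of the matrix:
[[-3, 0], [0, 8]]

For [[a,b],[c,d]], inverse = (1/det)·[[d,-b],[-c,a]]
det = (-3)(8) - (0)(0) = -24 - 0 = -24
Inverse = (1/-24)·[[8, 0], [0, -3]]
= [[-1/3, 0], [0, 1/8]]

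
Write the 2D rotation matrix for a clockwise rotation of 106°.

Rotation matrix formula: [[cos θ, -sin θ], [sin θ, cos θ]]
A clockwise rotation by 106° is equivalent to a counterclockwise rotation by -106°.
For θ = -106°:
cos(-106°) = -0.2756
sin(-106°) = -0.9613
Result: [[-0.2756, 0.9613], [-0.9613, -0.2756]]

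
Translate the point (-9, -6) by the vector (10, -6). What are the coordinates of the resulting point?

Translation by (10, -6) (homogeneous matrix [[1, 0, 10], [0, 1, -6], [0, 0, 1]]):
x' = -9 + 10 = 1
y' = -6 + -6 = -12
Result: (1, -12)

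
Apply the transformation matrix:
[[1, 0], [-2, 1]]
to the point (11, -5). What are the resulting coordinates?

Matrix multiplication:
[[1, 0], [-2, 1]] × [11, -5]ᵀ
= [(1)(11) + (0)(-5), (-2)(11) + (1)(-5)]ᵀ
= [11, -27]ᵀ
Result: (11, -27)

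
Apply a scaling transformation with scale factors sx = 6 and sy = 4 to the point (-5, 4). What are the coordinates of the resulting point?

Scaling matrix:
[[6, 0], [0, 4]]
Result: (-5 × 6, 4 × 4) = (-30, 16)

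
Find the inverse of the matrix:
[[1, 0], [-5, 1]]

For [[a,b],[c,d]], inverse = (1/det)·[[d,-b],[-c,a]]
det = (1)(1) - (0)(-5) = 1 - 0 = 1
Inverse = [[1, 0], [5, 1]]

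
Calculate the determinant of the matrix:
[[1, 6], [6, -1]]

For a 2×2 matrix [[a, b], [c, d]], det = ad - bc
det = (1)(-1) - (6)(6) = -1 - 36 = -37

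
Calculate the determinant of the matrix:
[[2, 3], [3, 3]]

For a 2×2 matrix [[a, b], [c, d]], det = ad - bc
det = (2)(3) - (3)(3) = 6 - 9 = -3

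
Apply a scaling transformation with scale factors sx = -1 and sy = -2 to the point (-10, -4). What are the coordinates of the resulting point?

Scaling matrix:
[[-1, 0], [0, -2]]
Result: (-10 × -1, -4 × -2) = (10, 8)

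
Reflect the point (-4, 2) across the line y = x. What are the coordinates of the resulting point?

Reflection across line y = x: (-4, 2) → (2, -4)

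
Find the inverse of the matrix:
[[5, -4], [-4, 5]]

For [[a,b],[c,d]], inverse = (1/det)·[[d,-b],[-c,a]]
det = (5)(5) - (-4)(-4) = 25 - 16 = 9
Inverse = (1/9)·[[5, 4], [4, 5]]
= [[5/9, 4/9], [4/9, 5/9]]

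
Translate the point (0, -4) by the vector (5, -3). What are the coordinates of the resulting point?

Translation by (5, -3) (homogeneous matrix [[1, 0, 5], [0, 1, -3], [0, 0, 1]]):
x' = 0 + 5 = 5
y' = -4 + -3 = -7
Result: (5, -7)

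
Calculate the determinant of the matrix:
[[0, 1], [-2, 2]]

For a 2×2 matrix [[a, b], [c, d]], det = ad - bc
det = (0)(2) - (1)(-2) = 0 - -2 = 2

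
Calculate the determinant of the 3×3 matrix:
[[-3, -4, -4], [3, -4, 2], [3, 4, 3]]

Expansion along first row:
det = -3·det([[-4,2],[4,3]]) - -4·det([[3,2],[3,3]]) + -4·det([[3,-4],[3,4]])
    = -3·(-4·3 - 2·4) - -4·(3·3 - 2·3) + -4·(3·4 - -4·3)
    = -3·-20 - -4·3 + -4·24
    = 60 + 12 + -96 = -24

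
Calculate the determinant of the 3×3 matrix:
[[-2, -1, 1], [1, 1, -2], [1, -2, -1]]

Expansion along first row:
det = -2·det([[1,-2],[-2,-1]]) - -1·det([[1,-2],[1,-1]]) + 1·det([[1,1],[1,-2]])
    = -2·(1·-1 - -2·-2) - -1·(1·-1 - -2·1) + 1·(1·-2 - 1·1)
    = -2·-5 - -1·1 + 1·-3
    = 10 + 1 + -3 = 8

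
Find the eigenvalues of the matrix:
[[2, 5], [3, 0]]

Characteristic equation: det(A - λI) = 0
λ² - (trace)λ + (det) = 0
trace = 2 + 0 = 2, det = (2)(0) - (5)(3) = -15
λ² - (2)λ + (-15) = 0
λ = (2 ± √((2)² - 4·(-15))) / 2 = (2 ± √64) / 2
Solving: λ = -3, 5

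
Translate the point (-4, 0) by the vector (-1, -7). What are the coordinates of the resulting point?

Translation by (-1, -7) (homogeneous matrix [[1, 0, -1], [0, 1, -7], [0, 0, 1]]):
x' = -4 + -1 = -5
y' = 0 + -7 = -7
Result: (-5, -7)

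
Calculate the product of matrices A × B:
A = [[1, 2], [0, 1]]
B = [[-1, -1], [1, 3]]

Matrix multiplication:
C[0][0] = 1×-1 + 2×1 = 1
C[0][1] = 1×-1 + 2×3 = 5
C[1][0] = 0×-1 + 1×1 = 1
C[1][1] = 0×-1 + 1×3 = 3
Result: [[1, 5], [1, 3]]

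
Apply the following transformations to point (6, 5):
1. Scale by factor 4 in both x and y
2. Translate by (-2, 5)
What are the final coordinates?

Step 1: Scale (6, 5) by 4 → (24, 20)
Step 2: Translate by (-2, 5) → (22, 25)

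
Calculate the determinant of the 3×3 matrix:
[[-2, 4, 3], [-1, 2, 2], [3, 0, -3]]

Expansion along first row:
det = -2·det([[2,2],[0,-3]]) - 4·det([[-1,2],[3,-3]]) + 3·det([[-1,2],[3,0]])
    = -2·(2·-3 - 2·0) - 4·(-1·-3 - 2·3) + 3·(-1·0 - 2·3)
    = -2·-6 - 4·-3 + 3·-6
    = 12 + 12 + -18 = 6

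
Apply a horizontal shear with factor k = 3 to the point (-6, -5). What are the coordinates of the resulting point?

Shear matrix for horizontal shear with factor k = 3:
[[1, 3], [0, 1]]
Result: (-6, -5) → (-21, -5)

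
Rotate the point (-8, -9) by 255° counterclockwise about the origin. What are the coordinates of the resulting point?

Rotation matrix for 255°: [[cos 255°, -sin 255°], [sin 255°, cos 255°]] ≈ [[-0.258819, 0.965926], [-0.965926, -0.258819]]
[[-0.258819, 0.965926], [-0.965926, -0.258819]] × [-8, -9]ᵀ ≈ [-6.6228, 10.0568]ᵀ
Result: (-6.6228, 10.0568)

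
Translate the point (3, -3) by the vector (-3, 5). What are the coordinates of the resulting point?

Translation by (-3, 5) (homogeneous matrix [[1, 0, -3], [0, 1, 5], [0, 0, 1]]):
x' = 3 + -3 = 0
y' = -3 + 5 = 2
Result: (0, 2)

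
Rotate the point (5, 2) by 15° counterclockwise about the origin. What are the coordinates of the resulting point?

Rotation matrix for 15°: [[cos 15°, -sin 15°], [sin 15°, cos 15°]] ≈ [[0.965926, -0.258819], [0.258819, 0.965926]]
[[0.965926, -0.258819], [0.258819, 0.965926]] × [5, 2]ᵀ ≈ [4.3120, 3.2259]ᵀ
Result: (4.3120, 3.2259)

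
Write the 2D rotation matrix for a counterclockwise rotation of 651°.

Rotation matrix formula: [[cos θ, -sin θ], [sin θ, cos θ]]
For θ = 651°:
cos(651°) = 0.3584
sin(651°) = -0.9336
Result: [[0.3584, 0.9336], [-0.9336, 0.3584]]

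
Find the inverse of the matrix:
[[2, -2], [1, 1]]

For [[a,b],[c,d]], inverse = (1/det)·[[d,-b],[-c,a]]
det = (2)(1) - (-2)(1) = 2 - -2 = 4
Inverse = (1/4)·[[1, 2], [-1, 2]]
= [[1/4, 1/2], [-1/4, 1/2]]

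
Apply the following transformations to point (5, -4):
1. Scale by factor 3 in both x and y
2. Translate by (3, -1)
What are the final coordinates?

Step 1: Scale (5, -4) by 3 → (15, -12)
Step 2: Translate by (3, -1) → (18, -13)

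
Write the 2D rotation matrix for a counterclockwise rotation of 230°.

Rotation matrix formula: [[cos θ, -sin θ], [sin θ, cos θ]]
For θ = 230°:
cos(230°) = -0.6428
sin(230°) = -0.7660
Result: [[-0.6428, 0.7660], [-0.7660, -0.6428]]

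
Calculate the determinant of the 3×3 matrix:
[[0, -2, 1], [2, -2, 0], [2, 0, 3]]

Expansion along first row:
det = 0·det([[-2,0],[0,3]]) - -2·det([[2,0],[2,3]]) + 1·det([[2,-2],[2,0]])
    = 0·(-2·3 - 0·0) - -2·(2·3 - 0·2) + 1·(2·0 - -2·2)
    = 0·-6 - -2·6 + 1·4
    = 0 + 12 + 4 = 16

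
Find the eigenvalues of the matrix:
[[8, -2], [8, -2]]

Characteristic equation: det(A - λI) = 0
λ² - (trace)λ + (det) = 0
trace = 8 + -2 = 6, det = (8)(-2) - (-2)(8) = 0
λ² - (6)λ + (0) = 0
λ = (6 ± √((6)² - 4·(0))) / 2 = (6 ± √36) / 2
Solving: λ = 0, 6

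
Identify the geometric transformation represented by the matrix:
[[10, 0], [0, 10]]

This matrix represents: uniform scaling by factor 10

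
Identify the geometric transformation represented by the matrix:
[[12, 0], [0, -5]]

This matrix represents: non-uniform scaling by sx = 12, sy = -5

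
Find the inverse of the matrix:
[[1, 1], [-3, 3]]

For [[a,b],[c,d]], inverse = (1/det)·[[d,-b],[-c,a]]
det = (1)(3) - (1)(-3) = 3 - -3 = 6
Inverse = (1/6)·[[3, -1], [3, 1]]
= [[1/2, -1/6], [1/2, 1/6]]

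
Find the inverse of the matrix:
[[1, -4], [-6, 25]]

For [[a,b],[c,d]], inverse = (1/det)·[[d,-b],[-c,a]]
det = (1)(25) - (-4)(-6) = 25 - 24 = 1
Inverse = [[25, 4], [6, 1]]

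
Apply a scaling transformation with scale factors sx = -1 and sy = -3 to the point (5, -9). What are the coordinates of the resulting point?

Scaling matrix:
[[-1, 0], [0, -3]]
Result: (5 × -1, -9 × -3) = (-5, 27)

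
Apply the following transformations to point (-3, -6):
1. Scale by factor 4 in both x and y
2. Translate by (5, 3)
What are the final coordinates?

Step 1: Scale (-3, -6) by 4 → (-12, -24)
Step 2: Translate by (5, 3) → (-7, -21)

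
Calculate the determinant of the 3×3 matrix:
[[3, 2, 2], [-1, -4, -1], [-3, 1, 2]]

Expansion along first row:
det = 3·det([[-4,-1],[1,2]]) - 2·det([[-1,-1],[-3,2]]) + 2·det([[-1,-4],[-3,1]])
    = 3·(-4·2 - -1·1) - 2·(-1·2 - -1·-3) + 2·(-1·1 - -4·-3)
    = 3·-7 - 2·-5 + 2·-13
    = -21 + 10 + -26 = -37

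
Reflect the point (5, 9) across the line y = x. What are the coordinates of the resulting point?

Reflection across line y = x: (5, 9) → (9, 5)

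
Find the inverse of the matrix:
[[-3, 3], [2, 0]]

For [[a,b],[c,d]], inverse = (1/det)·[[d,-b],[-c,a]]
det = (-3)(0) - (3)(2) = 0 - 6 = -6
Inverse = (1/-6)·[[0, -3], [-2, -3]]
= [[0, 1/2], [1/3, 1/2]]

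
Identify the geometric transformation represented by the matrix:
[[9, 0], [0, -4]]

This matrix represents: non-uniform scaling by sx = 9, sy = -4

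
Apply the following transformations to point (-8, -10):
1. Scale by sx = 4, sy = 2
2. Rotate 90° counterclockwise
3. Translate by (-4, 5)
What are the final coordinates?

Step 1: Scale → (-32, -20)
Step 2: Rotate 90° → (20, -32)
Step 3: Translate → (16, -27)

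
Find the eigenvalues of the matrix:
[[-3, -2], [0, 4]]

Characteristic equation: det(A - λI) = 0
λ² - (trace)λ + (det) = 0
trace = -3 + 4 = 1, det = (-3)(4) - (-2)(0) = -12
λ² - (1)λ + (-12) = 0
λ = (1 ± √((1)² - 4·(-12))) / 2 = (1 ± √49) / 2
Solving: λ = -3, 4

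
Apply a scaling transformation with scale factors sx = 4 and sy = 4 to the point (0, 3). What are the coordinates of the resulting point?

Scaling matrix:
[[4, 0], [0, 4]]
Result: (0 × 4, 3 × 4) = (0, 12)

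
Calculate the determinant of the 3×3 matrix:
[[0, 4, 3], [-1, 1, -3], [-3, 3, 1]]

Expansion along first row:
det = 0·det([[1,-3],[3,1]]) - 4·det([[-1,-3],[-3,1]]) + 3·det([[-1,1],[-3,3]])
    = 0·(1·1 - -3·3) - 4·(-1·1 - -3·-3) + 3·(-1·3 - 1·-3)
    = 0·10 - 4·-10 + 3·0
    = 0 + 40 + 0 = 40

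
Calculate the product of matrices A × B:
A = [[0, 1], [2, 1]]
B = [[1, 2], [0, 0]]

Matrix multiplication:
C[0][0] = 0×1 + 1×0 = 0
C[0][1] = 0×2 + 1×0 = 0
C[1][0] = 2×1 + 1×0 = 2
C[1][1] = 2×2 + 1×0 = 4
Result: [[0, 0], [2, 4]]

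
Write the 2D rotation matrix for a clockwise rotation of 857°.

Rotation matrix formula: [[cos θ, -sin θ], [sin θ, cos θ]]
A clockwise rotation by 857° is equivalent to a counterclockwise rotation by -857°.
For θ = -857°:
cos(-857°) = -0.7314
sin(-857°) = -0.6820
Result: [[-0.7314, 0.6820], [-0.6820, -0.7314]]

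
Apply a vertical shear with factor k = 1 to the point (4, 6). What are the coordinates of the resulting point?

Shear matrix for vertical shear with factor k = 1:
[[1, 0], [1, 1]]
Result: (4, 6) → (4, 10)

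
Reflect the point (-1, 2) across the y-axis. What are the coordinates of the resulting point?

Reflection across y-axis: (-1, 2) → (1, 2)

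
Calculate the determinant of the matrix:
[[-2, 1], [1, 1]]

For a 2×2 matrix [[a, b], [c, d]], det = ad - bc
det = (-2)(1) - (1)(1) = -2 - 1 = -3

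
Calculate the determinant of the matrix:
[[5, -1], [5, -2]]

For a 2×2 matrix [[a, b], [c, d]], det = ad - bc
det = (5)(-2) - (-1)(5) = -10 - -5 = -5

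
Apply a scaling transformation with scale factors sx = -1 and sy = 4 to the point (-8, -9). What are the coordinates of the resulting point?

Scaling matrix:
[[-1, 0], [0, 4]]
Result: (-8 × -1, -9 × 4) = (8, -36)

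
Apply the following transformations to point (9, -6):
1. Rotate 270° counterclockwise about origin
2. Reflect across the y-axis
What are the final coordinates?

Step 1: Rotate 270° → (-6, -9)
Step 2: Reflect across y-axis → (6, -9)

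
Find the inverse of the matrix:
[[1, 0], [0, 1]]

For [[a,b],[c,d]], inverse = (1/det)·[[d,-b],[-c,a]]
det = (1)(1) - (0)(0) = 1 - 0 = 1
Inverse = [[1, 0], [0, 1]]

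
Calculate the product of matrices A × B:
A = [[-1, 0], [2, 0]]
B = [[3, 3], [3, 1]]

Matrix multiplication:
C[0][0] = -1×3 + 0×3 = -3
C[0][1] = -1×3 + 0×1 = -3
C[1][0] = 2×3 + 0×3 = 6
C[1][1] = 2×3 + 0×1 = 6
Result: [[-3, -3], [6, 6]]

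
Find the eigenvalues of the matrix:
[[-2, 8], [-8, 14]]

Characteristic equation: det(A - λI) = 0
λ² - (trace)λ + (det) = 0
trace = -2 + 14 = 12, det = (-2)(14) - (8)(-8) = 36
λ² - (12)λ + (36) = 0
λ = (12 ± √((12)² - 4·(36))) / 2 = (12 ± √0) / 2
Solving: λ = 6, 6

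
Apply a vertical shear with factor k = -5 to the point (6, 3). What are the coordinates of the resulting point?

Shear matrix for vertical shear with factor k = -5:
[[1, 0], [-5, 1]]
Result: (6, 3) → (6, -27)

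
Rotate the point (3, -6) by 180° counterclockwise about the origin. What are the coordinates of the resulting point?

Rotation matrix for 180°: [[cos 180°, -sin 180°], [sin 180°, cos 180°]] = [[-1, 0], [0, -1]]
[[-1, 0], [0, -1]] × [3, -6]ᵀ = [-3, 6]ᵀ
Result: (-3, 6)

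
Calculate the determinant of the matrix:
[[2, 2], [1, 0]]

For a 2×2 matrix [[a, b], [c, d]], det = ad - bc
det = (2)(0) - (2)(1) = 0 - 2 = -2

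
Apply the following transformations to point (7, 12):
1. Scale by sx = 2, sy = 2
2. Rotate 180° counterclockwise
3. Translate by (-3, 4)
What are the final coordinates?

Step 1: Scale → (14, 24)
Step 2: Rotate 180° → (-14, -24)
Step 3: Translate → (-17, -20)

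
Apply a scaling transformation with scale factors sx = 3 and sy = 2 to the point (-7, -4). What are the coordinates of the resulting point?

Scaling matrix:
[[3, 0], [0, 2]]
Result: (-7 × 3, -4 × 2) = (-21, -8)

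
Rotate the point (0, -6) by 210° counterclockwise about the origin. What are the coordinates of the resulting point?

Rotation matrix for 210°: [[cos 210°, -sin 210°], [sin 210°, cos 210°]] ≈ [[-0.866025, 0.500000], [-0.500000, -0.866025]]
[[-0.866025, 0.500000], [-0.500000, -0.866025]] × [0, -6]ᵀ ≈ [-3, 5.1962]ᵀ
Result: (-3, 5.1962)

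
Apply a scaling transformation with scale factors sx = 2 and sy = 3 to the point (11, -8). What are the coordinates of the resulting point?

Scaling matrix:
[[2, 0], [0, 3]]
Result: (11 × 2, -8 × 3) = (22, -24)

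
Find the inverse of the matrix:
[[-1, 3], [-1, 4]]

For [[a,b],[c,d]], inverse = (1/det)·[[d,-b],[-c,a]]
det = (-1)(4) - (3)(-1) = -4 - -3 = -1
Inverse = (1/-1)·[[4, -3], [1, -1]]
= [[-4, 3], [-1, 1]]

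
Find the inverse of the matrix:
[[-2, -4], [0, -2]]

For [[a,b],[c,d]], inverse = (1/det)·[[d,-b],[-c,a]]
det = (-2)(-2) - (-4)(0) = 4 - 0 = 4
Inverse = (1/4)·[[-2, 4], [0, -2]]
= [[-1/2, 1], [0, -1/2]]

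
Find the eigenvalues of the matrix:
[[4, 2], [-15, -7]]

Characteristic equation: det(A - λI) = 0
λ² - (trace)λ + (det) = 0
trace = 4 + -7 = -3, det = (4)(-7) - (2)(-15) = 2
λ² - (-3)λ + (2) = 0
λ = (-3 ± √((-3)² - 4·(2))) / 2 = (-3 ± √1) / 2
Solving: λ = -2, -1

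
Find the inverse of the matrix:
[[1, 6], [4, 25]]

For [[a,b],[c,d]], inverse = (1/det)·[[d,-b],[-c,a]]
det = (1)(25) - (6)(4) = 25 - 24 = 1
Inverse = [[25, -6], [-4, 1]]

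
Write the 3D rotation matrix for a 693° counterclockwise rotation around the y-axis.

Rotation matrix for counterclockwise 693° around y-axis:
cos(693°) = 0.8910, sin(693°) = -0.4540
Result: [[0.8910, 0, -0.4540], [0, 1, 0], [0.4540, 0, 0.8910]]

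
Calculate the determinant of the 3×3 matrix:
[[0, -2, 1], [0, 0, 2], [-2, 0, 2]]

Expansion along first row:
det = 0·det([[0,2],[0,2]]) - -2·det([[0,2],[-2,2]]) + 1·det([[0,0],[-2,0]])
    = 0·(0·2 - 2·0) - -2·(0·2 - 2·-2) + 1·(0·0 - 0·-2)
    = 0·0 - -2·4 + 1·0
    = 0 + 8 + 0 = 8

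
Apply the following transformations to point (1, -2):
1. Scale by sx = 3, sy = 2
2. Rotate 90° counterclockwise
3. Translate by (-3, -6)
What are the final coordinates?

Step 1: Scale → (3, -4)
Step 2: Rotate 90° → (4, 3)
Step 3: Translate → (1, -3)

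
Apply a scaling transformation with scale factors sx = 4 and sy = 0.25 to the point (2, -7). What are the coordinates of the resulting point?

Scaling matrix:
[[4, 0], [0, 0.25]]
Result: (2 × 4, -7 × 0.25) = (8, -1.75)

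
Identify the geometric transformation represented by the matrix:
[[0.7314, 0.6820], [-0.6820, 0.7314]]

This matrix represents: rotation by 317° counterclockwise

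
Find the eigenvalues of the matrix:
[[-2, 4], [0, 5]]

Characteristic equation: det(A - λI) = 0
λ² - (trace)λ + (det) = 0
trace = -2 + 5 = 3, det = (-2)(5) - (4)(0) = -10
λ² - (3)λ + (-10) = 0
λ = (3 ± √((3)² - 4·(-10))) / 2 = (3 ± √49) / 2
Solving: λ = -2, 5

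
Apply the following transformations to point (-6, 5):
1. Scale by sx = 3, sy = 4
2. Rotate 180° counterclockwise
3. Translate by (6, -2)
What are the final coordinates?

Step 1: Scale → (-18, 20)
Step 2: Rotate 180° → (18, -20)
Step 3: Translate → (24, -22)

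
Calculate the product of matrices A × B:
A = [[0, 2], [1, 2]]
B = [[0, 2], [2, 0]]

Matrix multiplication:
C[0][0] = 0×0 + 2×2 = 4
C[0][1] = 0×2 + 2×0 = 0
C[1][0] = 1×0 + 2×2 = 4
C[1][1] = 1×2 + 2×0 = 2
Result: [[4, 0], [4, 2]]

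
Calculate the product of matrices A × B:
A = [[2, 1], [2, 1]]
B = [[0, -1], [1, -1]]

Matrix multiplication:
C[0][0] = 2×0 + 1×1 = 1
C[0][1] = 2×-1 + 1×-1 = -3
C[1][0] = 2×0 + 1×1 = 1
C[1][1] = 2×-1 + 1×-1 = -3
Result: [[1, -3], [1, -3]]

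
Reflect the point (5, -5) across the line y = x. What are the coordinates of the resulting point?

Reflection across line y = x: (5, -5) → (-5, 5)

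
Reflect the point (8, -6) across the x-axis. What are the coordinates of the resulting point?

Reflection across x-axis: (8, -6) → (8, 6)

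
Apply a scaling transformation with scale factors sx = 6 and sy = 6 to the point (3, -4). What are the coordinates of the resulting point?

Scaling matrix:
[[6, 0], [0, 6]]
Result: (3 × 6, -4 × 6) = (18, -24)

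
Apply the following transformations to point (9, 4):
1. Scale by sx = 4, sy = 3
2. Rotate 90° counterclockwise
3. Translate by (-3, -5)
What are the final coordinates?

Step 1: Scale → (36, 12)
Step 2: Rotate 90° → (-12, 36)
Step 3: Translate → (-15, 31)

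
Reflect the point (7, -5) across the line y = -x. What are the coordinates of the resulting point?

Reflection across line y = -x: (7, -5) → (5, -7)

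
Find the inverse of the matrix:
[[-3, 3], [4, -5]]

For [[a,b],[c,d]], inverse = (1/det)·[[d,-b],[-c,a]]
det = (-3)(-5) - (3)(4) = 15 - 12 = 3
Inverse = (1/3)·[[-5, -3], [-4, -3]]
= [[-5/3, -1], [-4/3, -1]]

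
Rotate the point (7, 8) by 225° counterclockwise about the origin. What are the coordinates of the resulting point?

Rotation matrix for 225°: [[cos 225°, -sin 225°], [sin 225°, cos 225°]] ≈ [[-0.707107, 0.707107], [-0.707107, -0.707107]]
[[-0.707107, 0.707107], [-0.707107, -0.707107]] × [7, 8]ᵀ ≈ [0.7071, -10.6066]ᵀ
Result: (0.7071, -10.6066)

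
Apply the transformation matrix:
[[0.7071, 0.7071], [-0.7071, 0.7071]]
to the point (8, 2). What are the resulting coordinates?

Matrix multiplication:
[[0.7071, 0.7071], [-0.7071, 0.7071]] × [8, 2]ᵀ
= [(0.7071)(8) + (0.7071)(2), (-0.7071)(8) + (0.7071)(2)]ᵀ
= [7.0710, -4.2426]ᵀ
Result: (7.0710, -4.2426)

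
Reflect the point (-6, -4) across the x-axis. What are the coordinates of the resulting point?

Reflection across x-axis: (-6, -4) → (-6, 4)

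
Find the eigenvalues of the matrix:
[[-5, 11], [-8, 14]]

Characteristic equation: det(A - λI) = 0
λ² - (trace)λ + (det) = 0
trace = -5 + 14 = 9, det = (-5)(14) - (11)(-8) = 18
λ² - (9)λ + (18) = 0
λ = (9 ± √((9)² - 4·(18))) / 2 = (9 ± √9) / 2
Solving: λ = 3, 6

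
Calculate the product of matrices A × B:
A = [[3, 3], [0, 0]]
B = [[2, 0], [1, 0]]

Matrix multiplication:
C[0][0] = 3×2 + 3×1 = 9
C[0][1] = 3×0 + 3×0 = 0
C[1][0] = 0×2 + 0×1 = 0
C[1][1] = 0×0 + 0×0 = 0
Result: [[9, 0], [0, 0]]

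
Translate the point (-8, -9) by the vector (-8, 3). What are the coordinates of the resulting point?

Translation by (-8, 3) (homogeneous matrix [[1, 0, -8], [0, 1, 3], [0, 0, 1]]):
x' = -8 + -8 = -16
y' = -9 + 3 = -6
Result: (-16, -6)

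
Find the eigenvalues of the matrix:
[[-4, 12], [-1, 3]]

Characteristic equation: det(A - λI) = 0
λ² - (trace)λ + (det) = 0
trace = -4 + 3 = -1, det = (-4)(3) - (12)(-1) = 0
λ² - (-1)λ + (0) = 0
λ = (-1 ± √((-1)² - 4·(0))) / 2 = (-1 ± √1) / 2
Solving: λ = -1, 0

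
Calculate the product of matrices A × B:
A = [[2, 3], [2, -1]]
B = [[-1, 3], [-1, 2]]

Matrix multiplication:
C[0][0] = 2×-1 + 3×-1 = -5
C[0][1] = 2×3 + 3×2 = 12
C[1][0] = 2×-1 + -1×-1 = -1
C[1][1] = 2×3 + -1×2 = 4
Result: [[-5, 12], [-1, 4]]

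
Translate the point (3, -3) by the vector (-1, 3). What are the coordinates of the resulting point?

Translation by (-1, 3) (homogeneous matrix [[1, 0, -1], [0, 1, 3], [0, 0, 1]]):
x' = 3 + -1 = 2
y' = -3 + 3 = 0
Result: (2, 0)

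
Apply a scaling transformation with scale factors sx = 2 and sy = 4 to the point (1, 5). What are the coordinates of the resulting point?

Scaling matrix:
[[2, 0], [0, 4]]
Result: (1 × 2, 5 × 4) = (2, 20)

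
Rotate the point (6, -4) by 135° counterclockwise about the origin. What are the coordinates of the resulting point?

Rotation matrix for 135°: [[cos 135°, -sin 135°], [sin 135°, cos 135°]] ≈ [[-0.707107, -0.707107], [0.707107, -0.707107]]
[[-0.707107, -0.707107], [0.707107, -0.707107]] × [6, -4]ᵀ ≈ [-1.4142, 7.0711]ᵀ
Result: (-1.4142, 7.0711)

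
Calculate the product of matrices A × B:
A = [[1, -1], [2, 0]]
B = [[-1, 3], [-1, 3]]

Matrix multiplication:
C[0][0] = 1×-1 + -1×-1 = 0
C[0][1] = 1×3 + -1×3 = 0
C[1][0] = 2×-1 + 0×-1 = -2
C[1][1] = 2×3 + 0×3 = 6
Result: [[0, 0], [-2, 6]]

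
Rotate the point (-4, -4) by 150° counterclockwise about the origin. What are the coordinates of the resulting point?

Rotation matrix for 150°: [[cos 150°, -sin 150°], [sin 150°, cos 150°]] ≈ [[-0.866025, -0.500000], [0.500000, -0.866025]]
[[-0.866025, -0.500000], [0.500000, -0.866025]] × [-4, -4]ᵀ ≈ [5.4641, 1.4641]ᵀ
Result: (5.4641, 1.4641)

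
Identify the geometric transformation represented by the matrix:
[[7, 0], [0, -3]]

This matrix represents: non-uniform scaling by sx = 7, sy = -3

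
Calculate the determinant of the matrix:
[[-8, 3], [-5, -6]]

For a 2×2 matrix [[a, b], [c, d]], det = ad - bc
det = (-8)(-6) - (3)(-5) = 48 - -15 = 63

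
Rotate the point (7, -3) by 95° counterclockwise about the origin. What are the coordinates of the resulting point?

Rotation matrix for 95°: [[cos 95°, -sin 95°], [sin 95°, cos 95°]] ≈ [[-0.087156, -0.996195], [0.996195, -0.087156]]
[[-0.087156, -0.996195], [0.996195, -0.087156]] × [7, -3]ᵀ ≈ [2.3785, 7.2348]ᵀ
Result: (2.3785, 7.2348)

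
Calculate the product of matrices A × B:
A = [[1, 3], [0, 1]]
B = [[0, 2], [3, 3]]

Matrix multiplication:
C[0][0] = 1×0 + 3×3 = 9
C[0][1] = 1×2 + 3×3 = 11
C[1][0] = 0×0 + 1×3 = 3
C[1][1] = 0×2 + 1×3 = 3
Result: [[9, 11], [3, 3]]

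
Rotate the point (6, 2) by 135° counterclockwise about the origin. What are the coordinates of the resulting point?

Rotation matrix for 135°: [[cos 135°, -sin 135°], [sin 135°, cos 135°]] ≈ [[-0.707107, -0.707107], [0.707107, -0.707107]]
[[-0.707107, -0.707107], [0.707107, -0.707107]] × [6, 2]ᵀ ≈ [-5.6569, 2.8284]ᵀ
Result: (-5.6569, 2.8284)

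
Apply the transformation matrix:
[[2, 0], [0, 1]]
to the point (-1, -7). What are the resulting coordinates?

Matrix multiplication:
[[2, 0], [0, 1]] × [-1, -7]ᵀ
= [(2)(-1) + (0)(-7), (0)(-1) + (1)(-7)]ᵀ
= [-2, -7]ᵀ
Result: (-2, -7)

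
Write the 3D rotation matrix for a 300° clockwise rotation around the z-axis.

Rotation matrix for clockwise 300° around z-axis:
A clockwise rotation by 300° is a counterclockwise rotation by -300°.
cos(-300°) = 1/2, sin(-300°) = √3/2
Result: [[1/2, -√3/2, 0], [√3/2, 1/2, 0], [0, 0, 1]]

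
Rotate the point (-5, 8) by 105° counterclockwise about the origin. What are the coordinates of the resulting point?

Rotation matrix for 105°: [[cos 105°, -sin 105°], [sin 105°, cos 105°]] ≈ [[-0.258819, -0.965926], [0.965926, -0.258819]]
[[-0.258819, -0.965926], [0.965926, -0.258819]] × [-5, 8]ᵀ ≈ [-6.4333, -6.9002]ᵀ
Result: (-6.4333, -6.9002)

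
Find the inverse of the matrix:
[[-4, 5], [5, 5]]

For [[a,b],[c,d]], inverse = (1/det)·[[d,-b],[-c,a]]
det = (-4)(5) - (5)(5) = -20 - 25 = -45
Inverse = (1/-45)·[[5, -5], [-5, -4]]
= [[-1/9, 1/9], [1/9, 4/45]]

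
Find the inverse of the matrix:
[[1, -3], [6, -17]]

For [[a,b],[c,d]], inverse = (1/det)·[[d,-b],[-c,a]]
det = (1)(-17) - (-3)(6) = -17 - -18 = 1
Inverse = [[-17, 3], [-6, 1]]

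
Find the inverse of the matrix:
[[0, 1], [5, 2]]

For [[a,b],[c,d]], inverse = (1/det)·[[d,-b],[-c,a]]
det = (0)(2) - (1)(5) = 0 - 5 = -5
Inverse = (1/-5)·[[2, -1], [-5, 0]]
= [[-2/5, 1/5], [1, 0]]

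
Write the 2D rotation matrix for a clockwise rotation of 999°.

Rotation matrix formula: [[cos θ, -sin θ], [sin θ, cos θ]]
A clockwise rotation by 999° is equivalent to a counterclockwise rotation by -999°.
For θ = -999°:
cos(-999°) = 0.1564
sin(-999°) = 0.9877
Result: [[0.1564, -0.9877], [0.9877, 0.1564]]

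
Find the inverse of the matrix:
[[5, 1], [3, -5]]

For [[a,b],[c,d]], inverse = (1/det)·[[d,-b],[-c,a]]
det = (5)(-5) - (1)(3) = -25 - 3 = -28
Inverse = (1/-28)·[[-5, -1], [-3, 5]]
= [[5/28, 1/28], [3/28, -5/28]]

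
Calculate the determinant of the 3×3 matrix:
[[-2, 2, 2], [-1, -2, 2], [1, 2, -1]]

Expansion along first row:
det = -2·det([[-2,2],[2,-1]]) - 2·det([[-1,2],[1,-1]]) + 2·det([[-1,-2],[1,2]])
    = -2·(-2·-1 - 2·2) - 2·(-1·-1 - 2·1) + 2·(-1·2 - -2·1)
    = -2·-2 - 2·-1 + 2·0
    = 4 + 2 + 0 = 6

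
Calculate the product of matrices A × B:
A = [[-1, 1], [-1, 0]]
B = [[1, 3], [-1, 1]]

Matrix multiplication:
C[0][0] = -1×1 + 1×-1 = -2
C[0][1] = -1×3 + 1×1 = -2
C[1][0] = -1×1 + 0×-1 = -1
C[1][1] = -1×3 + 0×1 = -3
Result: [[-2, -2], [-1, -3]]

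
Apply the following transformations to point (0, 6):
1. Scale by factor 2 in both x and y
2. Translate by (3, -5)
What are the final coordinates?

Step 1: Scale (0, 6) by 2 → (0, 12)
Step 2: Translate by (3, -5) → (3, 7)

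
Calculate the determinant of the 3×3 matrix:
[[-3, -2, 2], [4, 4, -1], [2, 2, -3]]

Expansion along first row:
det = -3·det([[4,-1],[2,-3]]) - -2·det([[4,-1],[2,-3]]) + 2·det([[4,4],[2,2]])
    = -3·(4·-3 - -1·2) - -2·(4·-3 - -1·2) + 2·(4·2 - 4·2)
    = -3·-10 - -2·-10 + 2·0
    = 30 + -20 + 0 = 10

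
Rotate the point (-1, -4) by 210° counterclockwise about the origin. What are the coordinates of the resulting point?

Rotation matrix for 210°: [[cos 210°, -sin 210°], [sin 210°, cos 210°]] ≈ [[-0.866025, 0.500000], [-0.500000, -0.866025]]
[[-0.866025, 0.500000], [-0.500000, -0.866025]] × [-1, -4]ᵀ ≈ [-1.1340, 3.9641]ᵀ
Result: (-1.1340, 3.9641)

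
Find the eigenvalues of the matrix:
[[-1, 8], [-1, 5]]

Characteristic equation: det(A - λI) = 0
λ² - (trace)λ + (det) = 0
trace = -1 + 5 = 4, det = (-1)(5) - (8)(-1) = 3
λ² - (4)λ + (3) = 0
λ = (4 ± √((4)² - 4·(3))) / 2 = (4 ± √4) / 2
Solving: λ = 1, 3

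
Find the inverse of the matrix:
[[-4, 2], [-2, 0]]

For [[a,b],[c,d]], inverse = (1/det)·[[d,-b],[-c,a]]
det = (-4)(0) - (2)(-2) = 0 - -4 = 4
Inverse = (1/4)·[[0, -2], [2, -4]]
= [[0, -1/2], [1/2, -1]]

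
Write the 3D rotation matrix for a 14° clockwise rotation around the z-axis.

Rotation matrix for clockwise 14° around z-axis:
A clockwise rotation by 14° is a counterclockwise rotation by -14°.
cos(-14°) = 0.9703, sin(-14°) = -0.2419
Result: [[0.9703, 0.2419, 0], [-0.2419, 0.9703, 0], [0, 0, 1]]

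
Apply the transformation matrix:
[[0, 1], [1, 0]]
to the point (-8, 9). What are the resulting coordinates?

Matrix multiplication:
[[0, 1], [1, 0]] × [-8, 9]ᵀ
= [(0)(-8) + (1)(9), (1)(-8) + (0)(9)]ᵀ
= [9, -8]ᵀ
Result: (9, -8)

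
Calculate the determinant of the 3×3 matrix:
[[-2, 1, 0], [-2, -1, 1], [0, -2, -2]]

Expansion along first row:
det = -2·det([[-1,1],[-2,-2]]) - 1·det([[-2,1],[0,-2]]) + 0·det([[-2,-1],[0,-2]])
    = -2·(-1·-2 - 1·-2) - 1·(-2·-2 - 1·0) + 0·(-2·-2 - -1·0)
    = -2·4 - 1·4 + 0·4
    = -8 + -4 + 0 = -12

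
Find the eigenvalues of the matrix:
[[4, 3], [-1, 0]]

Characteristic equation: det(A - λI) = 0
λ² - (trace)λ + (det) = 0
trace = 4 + 0 = 4, det = (4)(0) - (3)(-1) = 3
λ² - (4)λ + (3) = 0
λ = (4 ± √((4)² - 4·(3))) / 2 = (4 ± √4) / 2
Solving: λ = 1, 3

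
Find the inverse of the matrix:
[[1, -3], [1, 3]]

For [[a,b],[c,d]], inverse = (1/det)·[[d,-b],[-c,a]]
det = (1)(3) - (-3)(1) = 3 - -3 = 6
Inverse = (1/6)·[[3, 3], [-1, 1]]
= [[1/2, 1/2], [-1/6, 1/6]]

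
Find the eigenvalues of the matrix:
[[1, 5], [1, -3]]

Characteristic equation: det(A - λI) = 0
λ² - (trace)λ + (det) = 0
trace = 1 + -3 = -2, det = (1)(-3) - (5)(1) = -8
λ² - (-2)λ + (-8) = 0
λ = (-2 ± √((-2)² - 4·(-8))) / 2 = (-2 ± √36) / 2
Solving: λ = -4, 2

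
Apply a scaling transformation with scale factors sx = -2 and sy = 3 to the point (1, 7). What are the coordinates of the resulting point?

Scaling matrix:
[[-2, 0], [0, 3]]
Result: (1 × -2, 7 × 3) = (-2, 21)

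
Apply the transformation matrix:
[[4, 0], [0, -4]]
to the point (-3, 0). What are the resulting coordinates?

Matrix multiplication:
[[4, 0], [0, -4]] × [-3, 0]ᵀ
= [(4)(-3) + (0)(0), (0)(-3) + (-4)(0)]ᵀ
= [-12, 0]ᵀ
Result: (-12, 0)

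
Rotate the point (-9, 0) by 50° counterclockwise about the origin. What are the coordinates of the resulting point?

Rotation matrix for 50°: [[cos 50°, -sin 50°], [sin 50°, cos 50°]] ≈ [[0.642788, -0.766044], [0.766044, 0.642788]]
[[0.642788, -0.766044], [0.766044, 0.642788]] × [-9, 0]ᵀ ≈ [-5.7851, -6.8944]ᵀ
Result: (-5.7851, -6.8944)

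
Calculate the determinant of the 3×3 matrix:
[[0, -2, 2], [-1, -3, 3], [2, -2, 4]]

Expansion along first row:
det = 0·det([[-3,3],[-2,4]]) - -2·det([[-1,3],[2,4]]) + 2·det([[-1,-3],[2,-2]])
    = 0·(-3·4 - 3·-2) - -2·(-1·4 - 3·2) + 2·(-1·-2 - -3·2)
    = 0·-6 - -2·-10 + 2·8
    = 0 + -20 + 16 = -4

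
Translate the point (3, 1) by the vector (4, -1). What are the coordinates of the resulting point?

Translation by (4, -1) (homogeneous matrix [[1, 0, 4], [0, 1, -1], [0, 0, 1]]):
x' = 3 + 4 = 7
y' = 1 + -1 = 0
Result: (7, 0)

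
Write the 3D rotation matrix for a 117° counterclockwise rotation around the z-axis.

Rotation matrix for counterclockwise 117° around z-axis:
cos(117°) = -0.4540, sin(117°) = 0.8910
Result: [[-0.4540, -0.8910, 0], [0.8910, -0.4540, 0], [0, 0, 1]]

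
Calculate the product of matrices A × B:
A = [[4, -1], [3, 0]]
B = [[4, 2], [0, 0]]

Matrix multiplication:
C[0][0] = 4×4 + -1×0 = 16
C[0][1] = 4×2 + -1×0 = 8
C[1][0] = 3×4 + 0×0 = 12
C[1][1] = 3×2 + 0×0 = 6
Result: [[16, 8], [12, 6]]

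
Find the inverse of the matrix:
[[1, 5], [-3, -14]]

For [[a,b],[c,d]], inverse = (1/det)·[[d,-b],[-c,a]]
det = (1)(-14) - (5)(-3) = -14 - -15 = 1
Inverse = [[-14, -5], [3, 1]]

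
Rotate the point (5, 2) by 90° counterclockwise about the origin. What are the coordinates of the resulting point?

Rotation matrix for 90°: [[cos 90°, -sin 90°], [sin 90°, cos 90°]] = [[0, -1], [1, 0]]
[[0, -1], [1, 0]] × [5, 2]ᵀ = [-2, 5]ᵀ
Result: (-2, 5)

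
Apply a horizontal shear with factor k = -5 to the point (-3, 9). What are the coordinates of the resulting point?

Shear matrix for horizontal shear with factor k = -5:
[[1, -5], [0, 1]]
Result: (-3, 9) → (-48, 9)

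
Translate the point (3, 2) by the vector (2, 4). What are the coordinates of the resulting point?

Translation by (2, 4) (homogeneous matrix [[1, 0, 2], [0, 1, 4], [0, 0, 1]]):
x' = 3 + 2 = 5
y' = 2 + 4 = 6
Result: (5, 6)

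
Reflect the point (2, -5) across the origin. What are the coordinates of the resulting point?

Reflection across origin: (2, -5) → (-2, 5)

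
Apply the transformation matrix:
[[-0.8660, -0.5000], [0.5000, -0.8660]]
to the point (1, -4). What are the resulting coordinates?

Matrix multiplication:
[[-0.8660, -0.5000], [0.5000, -0.8660]] × [1, -4]ᵀ
= [(-0.8660)(1) + (-0.5000)(-4), (0.5000)(1) + (-0.8660)(-4)]ᵀ
= [1.1340, 3.9640]ᵀ
Result: (1.1340, 3.9640)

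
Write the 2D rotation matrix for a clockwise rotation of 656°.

Rotation matrix formula: [[cos θ, -sin θ], [sin θ, cos θ]]
A clockwise rotation by 656° is equivalent to a counterclockwise rotation by -656°.
For θ = -656°:
cos(-656°) = 0.4384
sin(-656°) = 0.8988
Result: [[0.4384, -0.8988], [0.8988, 0.4384]]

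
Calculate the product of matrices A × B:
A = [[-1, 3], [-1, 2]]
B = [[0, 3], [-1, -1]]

Matrix multiplication:
C[0][0] = -1×0 + 3×-1 = -3
C[0][1] = -1×3 + 3×-1 = -6
C[1][0] = -1×0 + 2×-1 = -2
C[1][1] = -1×3 + 2×-1 = -5
Result: [[-3, -6], [-2, -5]]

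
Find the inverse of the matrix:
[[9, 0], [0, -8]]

For [[a,b],[c,d]], inverse = (1/det)·[[d,-b],[-c,a]]
det = (9)(-8) - (0)(0) = -72 - 0 = -72
Inverse = (1/-72)·[[-8, 0], [0, 9]]
= [[1/9, 0], [0, -1/8]]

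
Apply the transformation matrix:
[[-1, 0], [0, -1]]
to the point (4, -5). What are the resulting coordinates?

Matrix multiplication:
[[-1, 0], [0, -1]] × [4, -5]ᵀ
= [(-1)(4) + (0)(-5), (0)(4) + (-1)(-5)]ᵀ
= [-4, 5]ᵀ
Result: (-4, 5)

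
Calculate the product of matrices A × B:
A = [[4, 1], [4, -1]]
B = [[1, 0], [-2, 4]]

Matrix multiplication:
C[0][0] = 4×1 + 1×-2 = 2
C[0][1] = 4×0 + 1×4 = 4
C[1][0] = 4×1 + -1×-2 = 6
C[1][1] = 4×0 + -1×4 = -4
Result: [[2, 4], [6, -4]]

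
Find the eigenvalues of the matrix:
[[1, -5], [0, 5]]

Characteristic equation: det(A - λI) = 0
λ² - (trace)λ + (det) = 0
trace = 1 + 5 = 6, det = (1)(5) - (-5)(0) = 5
λ² - (6)λ + (5) = 0
λ = (6 ± √((6)² - 4·(5))) / 2 = (6 ± √16) / 2
Solving: λ = 1, 5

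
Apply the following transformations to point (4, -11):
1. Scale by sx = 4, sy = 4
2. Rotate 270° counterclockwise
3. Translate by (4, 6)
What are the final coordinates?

Step 1: Scale → (16, -44)
Step 2: Rotate 270° → (-44, -16)
Step 3: Translate → (-40, -10)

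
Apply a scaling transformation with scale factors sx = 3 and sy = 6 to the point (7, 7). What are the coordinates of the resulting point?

Scaling matrix:
[[3, 0], [0, 6]]
Result: (7 × 3, 7 × 6) = (21, 42)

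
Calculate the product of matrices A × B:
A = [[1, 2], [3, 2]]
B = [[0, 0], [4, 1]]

Matrix multiplication:
C[0][0] = 1×0 + 2×4 = 8
C[0][1] = 1×0 + 2×1 = 2
C[1][0] = 3×0 + 2×4 = 8
C[1][1] = 3×0 + 2×1 = 2
Result: [[8, 2], [8, 2]]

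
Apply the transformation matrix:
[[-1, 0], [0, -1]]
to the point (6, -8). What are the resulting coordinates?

Matrix multiplication:
[[-1, 0], [0, -1]] × [6, -8]ᵀ
= [(-1)(6) + (0)(-8), (0)(6) + (-1)(-8)]ᵀ
= [-6, 8]ᵀ
Result: (-6, 8)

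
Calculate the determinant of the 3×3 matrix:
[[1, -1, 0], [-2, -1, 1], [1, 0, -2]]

Expansion along first row:
det = 1·det([[-1,1],[0,-2]]) - -1·det([[-2,1],[1,-2]]) + 0·det([[-2,-1],[1,0]])
    = 1·(-1·-2 - 1·0) - -1·(-2·-2 - 1·1) + 0·(-2·0 - -1·1)
    = 1·2 - -1·3 + 0·1
    = 2 + 3 + 0 = 5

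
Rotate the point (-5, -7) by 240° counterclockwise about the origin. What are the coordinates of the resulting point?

Rotation matrix for 240°: [[cos 240°, -sin 240°], [sin 240°, cos 240°]] ≈ [[-0.500000, 0.866025], [-0.866025, -0.500000]]
[[-0.500000, 0.866025], [-0.866025, -0.500000]] × [-5, -7]ᵀ ≈ [-3.5622, 7.8301]ᵀ
Result: (-3.5622, 7.8301)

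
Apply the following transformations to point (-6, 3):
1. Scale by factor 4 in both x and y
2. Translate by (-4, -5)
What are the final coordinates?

Step 1: Scale (-6, 3) by 4 → (-24, 12)
Step 2: Translate by (-4, -5) → (-28, 7)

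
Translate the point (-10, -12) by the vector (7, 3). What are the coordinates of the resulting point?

Translation by (7, 3) (homogeneous matrix [[1, 0, 7], [0, 1, 3], [0, 0, 1]]):
x' = -10 + 7 = -3
y' = -12 + 3 = -9
Result: (-3, -9)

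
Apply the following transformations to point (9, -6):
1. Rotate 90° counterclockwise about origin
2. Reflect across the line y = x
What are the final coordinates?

Step 1: Rotate 90° → (6, 9)
Step 2: Reflect across line y = x → (9, 6)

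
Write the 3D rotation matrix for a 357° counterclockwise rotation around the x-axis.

Rotation matrix for counterclockwise 357° around x-axis:
cos(357°) = 0.9986, sin(357°) = -0.0523
Result: [[1, 0, 0], [0, 0.9986, 0.0523], [0, -0.0523, 0.9986]]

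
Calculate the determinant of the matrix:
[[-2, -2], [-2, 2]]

For a 2×2 matrix [[a, b], [c, d]], det = ad - bc
det = (-2)(2) - (-2)(-2) = -4 - 4 = -8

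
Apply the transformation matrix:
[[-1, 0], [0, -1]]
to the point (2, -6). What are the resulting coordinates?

Matrix multiplication:
[[-1, 0], [0, -1]] × [2, -6]ᵀ
= [(-1)(2) + (0)(-6), (0)(2) + (-1)(-6)]ᵀ
= [-2, 6]ᵀ
Result: (-2, 6)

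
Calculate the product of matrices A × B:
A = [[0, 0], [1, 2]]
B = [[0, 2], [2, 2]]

Matrix multiplication:
C[0][0] = 0×0 + 0×2 = 0
C[0][1] = 0×2 + 0×2 = 0
C[1][0] = 1×0 + 2×2 = 4
C[1][1] = 1×2 + 2×2 = 6
Result: [[0, 0], [4, 6]]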